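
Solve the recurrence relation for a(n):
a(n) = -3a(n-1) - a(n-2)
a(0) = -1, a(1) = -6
Characteristic equation: x² + 3x + 1 = 0.
Discriminant Δ = (-3)² + 4·(-1) = 5.
Roots r₁,₂ = (-3 ± √5)/2, so r₁ = - \frac{3}{2} + \frac{\sqrt{5}}{2}, r₂ = - \frac{3}{2} - \frac{\sqrt{5}}{2}.
General solution: a(n) = A·r₁^n + B·r₂^n.
From the initial conditions, A + B = -1 and r₁A + r₂B = -6.
Since r₁ - r₂ = √5: A = (-6 - (-1)r₂)/√5 = - \frac{3 \sqrt{5}}{2} - \frac{1}{2}, and B = -1 - A = - \frac{1}{2} + \frac{3 \sqrt{5}}{2}.
So a(n) = \left(- \frac{3 \sqrt{5}}{2} - \frac{1}{2}\right)\left(- \frac{3}{2} + \frac{\sqrt{5}}{2}\right)^n + \left(- \frac{1}{2} + \frac{3 \sqrt{5}}{2}\right)\left(- \frac{3}{2} - \frac{\sqrt{5}}{2}\right)^n.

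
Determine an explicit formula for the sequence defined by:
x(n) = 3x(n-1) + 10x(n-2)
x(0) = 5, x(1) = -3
Characteristic equation: x² - 3x - 10 = 0, which factors as (x - (-2))(x - (5)) = 0.
Roots r₁ = -2, r₂ = 5 (distinct).
General solution: x(n) = A·(-2)^n + B·(5)^n.
From x(0) = 5: A + B = 5.
From x(1) = -3: -2A + 5B = -3.
Solving: A = 4, B = 1.
So x(n) = 4 \left(-2\right)^{n} + 5^{n}.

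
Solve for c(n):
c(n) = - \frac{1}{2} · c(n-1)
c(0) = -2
Pure geometric recurrence with ratio - \frac{1}{2}.
By induction c(n) = c(0) · (- \frac{1}{2})^n = - 2 \left(- \frac{1}{2}\right)^{n}.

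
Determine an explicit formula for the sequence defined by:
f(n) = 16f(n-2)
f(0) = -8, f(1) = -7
Characteristic equation: x² - 16 = 0, which factors as (x - (4))(x - (-4)) = 0.
Roots r₁ = 4, r₂ = -4 (distinct).
General solution: f(n) = A·(4)^n + B·(-4)^n.
From f(0) = -8: A + B = -8.
From f(1) = -7: 4A - 4B = -7.
Solving: A = - \frac{39}{8}, B = - \frac{25}{8}.
So f(n) = - \frac{25 \left(-4\right)^{n}}{8} - \frac{39 \cdot 4^{n}}{8}.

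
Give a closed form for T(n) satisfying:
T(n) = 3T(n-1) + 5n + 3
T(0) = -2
First-order linear with linear forcing.
Homogeneous solution: T_h(n) = A·(3)^n.
Try particular T_p(n) = pn + q. Substituting:
  pn + q = 3(p(n-1) + q) + 5n + 3.
Matching the n-coefficient: p = 3p + 5 ⇒ p = - \frac{5}{2}.
Matching constants: q = -3p + 3q + 3 ⇒ q = - \frac{21}{4}.
General: T(n) = A·(3)^n - \frac{5 n}{2} - \frac{21}{4}.
Apply T(0) = -2: A - \frac{21}{4} = -2 ⇒ A = \frac{13}{4}.
So T(n) = \frac{13 \cdot 3^{n}}{4} - \frac{5 n}{2} - \frac{21}{4}.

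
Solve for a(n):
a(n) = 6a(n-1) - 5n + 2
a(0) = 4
First-order linear with linear forcing.
Homogeneous solution: a_h(n) = A·(6)^n.
Try particular a_p(n) = pn + q. Substituting:
  pn + q = 6(p(n-1) + q) - 5n + 2.
Matching the n-coefficient: p = 6p - 5 ⇒ p = 1.
Matching constants: q = -6p + 6q + 2 ⇒ q = \frac{4}{5}.
General: a(n) = A·(6)^n + n + \frac{4}{5}.
Apply a(0) = 4: A + \frac{4}{5} = 4 ⇒ A = \frac{16}{5}.
So a(n) = \frac{16 \cdot 6^{n}}{5} + n + \frac{4}{5}.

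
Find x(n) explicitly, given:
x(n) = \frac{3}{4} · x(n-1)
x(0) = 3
Pure geometric recurrence with ratio \frac{3}{4}.
By induction x(n) = x(0) · (\frac{3}{4})^n = 3 \left(\frac{3}{4}\right)^{n}.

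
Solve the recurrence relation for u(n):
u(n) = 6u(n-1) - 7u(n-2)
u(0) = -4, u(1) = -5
Characteristic equation: x² - 6x + 7 = 0.
Discriminant Δ = (6)² + 4·(-7) = 8.
Roots r₁,₂ = (6 ± √8)/2, so r₁ = \sqrt{2} + 3, r₂ = 3 - \sqrt{2}.
General solution: u(n) = A·r₁^n + B·r₂^n.
From the initial conditions, A + B = -4 and r₁A + r₂B = -5.
Since r₁ - r₂ = √8: A = (-5 - (-4)r₂)/√8 = -2 + \frac{7 \sqrt{2}}{4}, and B = -4 - A = - \frac{7 \sqrt{2}}{4} - 2.
So u(n) = \left(-2 + \frac{7 \sqrt{2}}{4}\right)\left(\sqrt{2} + 3\right)^n + \left(- \frac{7 \sqrt{2}}{4} - 2\right)\left(3 - \sqrt{2}\right)^n.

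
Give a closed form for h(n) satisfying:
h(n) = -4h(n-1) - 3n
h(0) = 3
First-order linear with linear forcing.
Homogeneous solution: h_h(n) = A·(-4)^n.
Try particular h_p(n) = pn + q. Substituting:
  pn + q = -4(p(n-1) + q) - 3n.
Matching the n-coefficient: p = -4p - 3 ⇒ p = - \frac{3}{5}.
Matching constants: q = 4p - 4q ⇒ q = - \frac{12}{25}.
General: h(n) = A·(-4)^n - \frac{3 n}{5} - \frac{12}{25}.
Apply h(0) = 3: A - \frac{12}{25} = 3 ⇒ A = \frac{87}{25}.
So h(n) = \frac{87 \left(-4\right)^{n}}{25} - \frac{3 n}{5} - \frac{12}{25}.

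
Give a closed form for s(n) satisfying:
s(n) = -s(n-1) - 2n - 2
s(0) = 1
First-order linear with linear forcing.
Homogeneous solution: s_h(n) = A·(-1)^n.
Try particular s_p(n) = pn + q. Substituting:
  pn + q = -(p(n-1) + q) - 2n - 2.
Matching the n-coefficient: p = -p - 2 ⇒ p = -1.
Matching constants: q = p - q - 2 ⇒ q = - \frac{3}{2}.
General: s(n) = A·(-1)^n - n - \frac{3}{2}.
Apply s(0) = 1: A - \frac{3}{2} = 1 ⇒ A = \frac{5}{2}.
So s(n) = \frac{5 \left(-1\right)^{n}}{2} - n - \frac{3}{2}.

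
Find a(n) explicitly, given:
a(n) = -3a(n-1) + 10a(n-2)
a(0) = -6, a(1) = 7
Characteristic equation: x² + 3x - 10 = 0, which factors as (x - (-5))(x - (2)) = 0.
Roots r₁ = -5, r₂ = 2 (distinct).
General solution: a(n) = A·(-5)^n + B·(2)^n.
From a(0) = -6: A + B = -6.
From a(1) = 7: -5A + 2B = 7.
Solving: A = - \frac{19}{7}, B = - \frac{23}{7}.
So a(n) = - \frac{19 \left(-5\right)^{n}}{7} - \frac{23 \cdot 2^{n}}{7}.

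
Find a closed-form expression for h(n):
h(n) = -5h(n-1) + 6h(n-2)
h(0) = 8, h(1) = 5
Characteristic equation: x² + 5x - 6 = 0, which factors as (x - (1))(x - (-6)) = 0.
Roots r₁ = 1, r₂ = -6 (distinct).
General solution: h(n) = A·(1)^n + B·(-6)^n.
From h(0) = 8: A + B = 8.
From h(1) = 5: A - 6B = 5.
Solving: A = \frac{53}{7}, B = \frac{3}{7}.
So h(n) = \frac{3 \left(-6\right)^{n}}{7} + \frac{53}{7}.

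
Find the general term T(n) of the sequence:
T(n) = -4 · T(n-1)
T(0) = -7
Pure geometric recurrence with ratio -4.
By induction T(n) = T(0) · (-4)^n = - 7 \left(-4\right)^{n}.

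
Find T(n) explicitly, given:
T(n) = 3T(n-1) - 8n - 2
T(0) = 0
First-order linear with linear forcing.
Homogeneous solution: T_h(n) = A·(3)^n.
Try particular T_p(n) = pn + q. Substituting:
  pn + q = 3(p(n-1) + q) - 8n - 2.
Matching the n-coefficient: p = 3p - 8 ⇒ p = 4.
Matching constants: q = -3p + 3q - 2 ⇒ q = 7.
General: T(n) = A·(3)^n + 4 n + 7.
Apply T(0) = 0: A + 7 = 0 ⇒ A = -7.
So T(n) = - 7 \cdot 3^{n} + 4 n + 7.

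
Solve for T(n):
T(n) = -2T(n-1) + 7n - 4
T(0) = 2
First-order linear with linear forcing.
Homogeneous solution: T_h(n) = A·(-2)^n.
Try particular T_p(n) = pn + q. Substituting:
  pn + q = -2(p(n-1) + q) + 7n - 4.
Matching the n-coefficient: p = -2p + 7 ⇒ p = \frac{7}{3}.
Matching constants: q = 2p - 2q - 4 ⇒ q = \frac{2}{9}.
General: T(n) = A·(-2)^n + \frac{7 n}{3} + \frac{2}{9}.
Apply T(0) = 2: A + \frac{2}{9} = 2 ⇒ A = \frac{16}{9}.
So T(n) = \frac{16 \left(-2\right)^{n}}{9} + \frac{7 n}{3} + \frac{2}{9}.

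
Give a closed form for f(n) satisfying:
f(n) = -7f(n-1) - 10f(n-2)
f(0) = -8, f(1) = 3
Characteristic equation: x² + 7x + 10 = 0, which factors as (x - (-5))(x - (-2)) = 0.
Roots r₁ = -5, r₂ = -2 (distinct).
General solution: f(n) = A·(-5)^n + B·(-2)^n.
From f(0) = -8: A + B = -8.
From f(1) = 3: -5A - 2B = 3.
Solving: A = \frac{13}{3}, B = - \frac{37}{3}.
So f(n) = - \frac{37 \left(-2\right)^{n}}{3} + \frac{13 \left(-5\right)^{n}}{3}.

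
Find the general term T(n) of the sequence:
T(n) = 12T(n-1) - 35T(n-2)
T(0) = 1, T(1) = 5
Characteristic equation: x² - 12x + 35 = 0, which factors as (x - (5))(x - (7)) = 0.
Roots r₁ = 5, r₂ = 7 (distinct).
General solution: T(n) = A·(5)^n + B·(7)^n.
From T(0) = 1: A + B = 1.
From T(1) = 5: 5A + 7B = 5.
Solving: A = 1, B = 0.
So T(n) = 5^{n}.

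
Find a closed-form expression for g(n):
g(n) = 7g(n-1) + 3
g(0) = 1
First-order linear non-homogeneous.
Homogeneous solution: g_h(n) = A·(7)^n.
Try constant particular solution g_p = K: K = 7K + 3 ⇒ K = - \frac{1}{2}.
General: g(n) = A·(7)^n - \frac{1}{2}.
Apply g(0) = 1: A - \frac{1}{2} = 1 ⇒ A = \frac{3}{2}.
So g(n) = \frac{3 \cdot 7^{n}}{2} - \frac{1}{2}.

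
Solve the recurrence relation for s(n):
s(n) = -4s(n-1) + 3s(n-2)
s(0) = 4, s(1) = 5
Characteristic equation: x² + 4x - 3 = 0.
Discriminant Δ = (-4)² + 4·(3) = 28.
Roots r₁,₂ = (-4 ± √28)/2, so r₁ = -2 + \sqrt{7}, r₂ = - \sqrt{7} - 2.
General solution: s(n) = A·r₁^n + B·r₂^n.
From the initial conditions, A + B = 4 and r₁A + r₂B = 5.
Since r₁ - r₂ = √28: A = (5 - (4)r₂)/√28 = 2 + \frac{13 \sqrt{7}}{14}, and B = 4 - A = 2 - \frac{13 \sqrt{7}}{14}.
So s(n) = \left(2 + \frac{13 \sqrt{7}}{14}\right)\left(-2 + \sqrt{7}\right)^n + \left(2 - \frac{13 \sqrt{7}}{14}\right)\left(- \sqrt{7} - 2\right)^n.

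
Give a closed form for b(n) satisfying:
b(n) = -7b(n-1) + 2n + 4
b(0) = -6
First-order linear with linear forcing.
Homogeneous solution: b_h(n) = A·(-7)^n.
Try particular b_p(n) = pn + q. Substituting:
  pn + q = -7(p(n-1) + q) + 2n + 4.
Matching the n-coefficient: p = -7p + 2 ⇒ p = \frac{1}{4}.
Matching constants: q = 7p - 7q + 4 ⇒ q = \frac{23}{32}.
General: b(n) = A·(-7)^n + \frac{n}{4} + \frac{23}{32}.
Apply b(0) = -6: A + \frac{23}{32} = -6 ⇒ A = - \frac{215}{32}.
So b(n) = - \frac{215 \left(-7\right)^{n}}{32} + \frac{n}{4} + \frac{23}{32}.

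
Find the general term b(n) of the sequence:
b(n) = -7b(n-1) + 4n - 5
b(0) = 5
First-order linear with linear forcing.
Homogeneous solution: b_h(n) = A·(-7)^n.
Try particular b_p(n) = pn + q. Substituting:
  pn + q = -7(p(n-1) + q) + 4n - 5.
Matching the n-coefficient: p = -7p + 4 ⇒ p = \frac{1}{2}.
Matching constants: q = 7p - 7q - 5 ⇒ q = - \frac{3}{16}.
General: b(n) = A·(-7)^n + \frac{n}{2} - \frac{3}{16}.
Apply b(0) = 5: A - \frac{3}{16} = 5 ⇒ A = \frac{83}{16}.
So b(n) = \frac{83 \left(-7\right)^{n}}{16} + \frac{n}{2} - \frac{3}{16}.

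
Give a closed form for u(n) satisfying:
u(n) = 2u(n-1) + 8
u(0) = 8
First-order linear non-homogeneous.
Homogeneous solution: u_h(n) = A·(2)^n.
Try constant particular solution u_p = K: K = 2K + 8 ⇒ K = -8.
General: u(n) = A·(2)^n - 8.
Apply u(0) = 8: A - 8 = 8 ⇒ A = 16.
So u(n) = 16 \cdot 2^{n} - 8.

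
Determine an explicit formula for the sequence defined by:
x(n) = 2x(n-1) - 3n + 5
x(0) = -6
First-order linear with linear forcing.
Homogeneous solution: x_h(n) = A·(2)^n.
Try particular x_p(n) = pn + q. Substituting:
  pn + q = 2(p(n-1) + q) - 3n + 5.
Matching the n-coefficient: p = 2p - 3 ⇒ p = 3.
Matching constants: q = -2p + 2q + 5 ⇒ q = 1.
General: x(n) = A·(2)^n + 3 n + 1.
Apply x(0) = -6: A + 1 = -6 ⇒ A = -7.
So x(n) = - 7 \cdot 2^{n} + 3 n + 1.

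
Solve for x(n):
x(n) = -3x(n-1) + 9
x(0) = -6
First-order linear non-homogeneous.
Homogeneous solution: x_h(n) = A·(-3)^n.
Try constant particular solution x_p = K: K = -3K + 9 ⇒ K = \frac{9}{4}.
General: x(n) = A·(-3)^n + \frac{9}{4}.
Apply x(0) = -6: A + \frac{9}{4} = -6 ⇒ A = - \frac{33}{4}.
So x(n) = \frac{9}{4} - \frac{33 \left(-3\right)^{n}}{4}.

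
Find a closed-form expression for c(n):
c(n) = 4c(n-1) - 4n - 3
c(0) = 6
First-order linear with linear forcing.
Homogeneous solution: c_h(n) = A·(4)^n.
Try particular c_p(n) = pn + q. Substituting:
  pn + q = 4(p(n-1) + q) - 4n - 3.
Matching the n-coefficient: p = 4p - 4 ⇒ p = \frac{4}{3}.
Matching constants: q = -4p + 4q - 3 ⇒ q = \frac{25}{9}.
General: c(n) = A·(4)^n + \frac{4 n}{3} + \frac{25}{9}.
Apply c(0) = 6: A + \frac{25}{9} = 6 ⇒ A = \frac{29}{9}.
So c(n) = \frac{29 \cdot 4^{n}}{9} + \frac{4 n}{3} + \frac{25}{9}.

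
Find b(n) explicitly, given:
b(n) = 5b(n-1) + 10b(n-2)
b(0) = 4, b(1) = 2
Characteristic equation: x² - 5x - 10 = 0.
Discriminant Δ = (5)² + 4·(10) = 65.
Roots r₁,₂ = (5 ± √65)/2, so r₁ = \frac{5}{2} + \frac{\sqrt{65}}{2}, r₂ = \frac{5}{2} - \frac{\sqrt{65}}{2}.
General solution: b(n) = A·r₁^n + B·r₂^n.
From the initial conditions, A + B = 4 and r₁A + r₂B = 2.
Since r₁ - r₂ = √65: A = (2 - (4)r₂)/√65 = 2 - \frac{8 \sqrt{65}}{65}, and B = 4 - A = \frac{8 \sqrt{65}}{65} + 2.
So b(n) = \left(2 - \frac{8 \sqrt{65}}{65}\right)\left(\frac{5}{2} + \frac{\sqrt{65}}{2}\right)^n + \left(\frac{8 \sqrt{65}}{65} + 2\right)\left(\frac{5}{2} - \frac{\sqrt{65}}{2}\right)^n.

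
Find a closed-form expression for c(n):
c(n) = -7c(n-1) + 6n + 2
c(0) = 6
First-order linear with linear forcing.
Homogeneous solution: c_h(n) = A·(-7)^n.
Try particular c_p(n) = pn + q. Substituting:
  pn + q = -7(p(n-1) + q) + 6n + 2.
Matching the n-coefficient: p = -7p + 6 ⇒ p = \frac{3}{4}.
Matching constants: q = 7p - 7q + 2 ⇒ q = \frac{29}{32}.
General: c(n) = A·(-7)^n + \frac{3 n}{4} + \frac{29}{32}.
Apply c(0) = 6: A + \frac{29}{32} = 6 ⇒ A = \frac{163}{32}.
So c(n) = \frac{163 \left(-7\right)^{n}}{32} + \frac{3 n}{4} + \frac{29}{32}.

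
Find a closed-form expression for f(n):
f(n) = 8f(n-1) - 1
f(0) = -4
First-order linear non-homogeneous.
Homogeneous solution: f_h(n) = A·(8)^n.
Try constant particular solution f_p = K: K = 8K - 1 ⇒ K = \frac{1}{7}.
General: f(n) = A·(8)^n + \frac{1}{7}.
Apply f(0) = -4: A + \frac{1}{7} = -4 ⇒ A = - \frac{29}{7}.
So f(n) = \frac{1}{7} - \frac{29 \cdot 8^{n}}{7}.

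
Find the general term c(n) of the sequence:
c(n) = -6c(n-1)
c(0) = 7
This is a homogeneous first-order recurrence with ratio -6.
By induction c(n) = c(0) · (-6)^n = 7 \left(-6\right)^{n}.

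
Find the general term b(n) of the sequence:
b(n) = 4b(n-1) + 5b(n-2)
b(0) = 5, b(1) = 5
Characteristic equation: x² - 4x - 5 = 0, which factors as (x - (5))(x - (-1)) = 0.
Roots r₁ = 5, r₂ = -1 (distinct).
General solution: b(n) = A·(5)^n + B·(-1)^n.
From b(0) = 5: A + B = 5.
From b(1) = 5: 5A - B = 5.
Solving: A = \frac{5}{3}, B = \frac{10}{3}.
So b(n) = \frac{10 \left(-1\right)^{n}}{3} + \frac{5 \cdot 5^{n}}{3}.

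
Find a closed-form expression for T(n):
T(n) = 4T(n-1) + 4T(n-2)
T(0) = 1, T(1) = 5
Characteristic equation: x² - 4x - 4 = 0.
Discriminant Δ = (4)² + 4·(4) = 32.
Roots r₁,₂ = (4 ± √32)/2, so r₁ = 2 + 2 \sqrt{2}, r₂ = 2 - 2 \sqrt{2}.
General solution: T(n) = A·r₁^n + B·r₂^n.
From the initial conditions, A + B = 1 and r₁A + r₂B = 5.
Since r₁ - r₂ = √32: A = (5 - (1)r₂)/√32 = \frac{1}{2} + \frac{3 \sqrt{2}}{8}, and B = 1 - A = \frac{1}{2} - \frac{3 \sqrt{2}}{8}.
So T(n) = \left(\frac{1}{2} + \frac{3 \sqrt{2}}{8}\right)\left(2 + 2 \sqrt{2}\right)^n + \left(\frac{1}{2} - \frac{3 \sqrt{2}}{8}\right)\left(2 - 2 \sqrt{2}\right)^n.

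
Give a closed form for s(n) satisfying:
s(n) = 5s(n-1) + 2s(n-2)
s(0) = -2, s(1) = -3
Characteristic equation: x² - 5x - 2 = 0.
Discriminant Δ = (5)² + 4·(2) = 33.
Roots r₁,₂ = (5 ± √33)/2, so r₁ = \frac{5}{2} + \frac{\sqrt{33}}{2}, r₂ = \frac{5}{2} - \frac{\sqrt{33}}{2}.
General solution: s(n) = A·r₁^n + B·r₂^n.
From the initial conditions, A + B = -2 and r₁A + r₂B = -3.
Since r₁ - r₂ = √33: A = (-3 - (-2)r₂)/√33 = -1 + \frac{2 \sqrt{33}}{33}, and B = -2 - A = -1 - \frac{2 \sqrt{33}}{33}.
So s(n) = \left(-1 + \frac{2 \sqrt{33}}{33}\right)\left(\frac{5}{2} + \frac{\sqrt{33}}{2}\right)^n + \left(-1 - \frac{2 \sqrt{33}}{33}\right)\left(\frac{5}{2} - \frac{\sqrt{33}}{2}\right)^n.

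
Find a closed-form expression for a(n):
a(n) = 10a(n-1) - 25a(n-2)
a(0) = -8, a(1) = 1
Characteristic equation: x² - 10x + 25 = 0, which is (x - (5))².
Repeated root r = 5.
General solution: a(n) = (A + Bn)·(5)^n.
From a(0) = -8: A = -8.
From a(1) = 1: (A + B)·(5) = 1 ⇒ B = \frac{41}{5}.
So a(n) = \left(\frac{41 n}{5} - 8\right) \cdot (5)^n.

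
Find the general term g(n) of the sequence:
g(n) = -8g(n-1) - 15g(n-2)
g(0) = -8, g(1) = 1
Characteristic equation: x² + 8x + 15 = 0, which factors as (x - (-5))(x - (-3)) = 0.
Roots r₁ = -5, r₂ = -3 (distinct).
General solution: g(n) = A·(-5)^n + B·(-3)^n.
From g(0) = -8: A + B = -8.
From g(1) = 1: -5A - 3B = 1.
Solving: A = \frac{23}{2}, B = - \frac{39}{2}.
So g(n) = - \frac{39 \left(-3\right)^{n}}{2} + \frac{23 \left(-5\right)^{n}}{2}.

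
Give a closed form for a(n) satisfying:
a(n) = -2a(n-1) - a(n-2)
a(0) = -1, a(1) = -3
Characteristic equation: x² + 2x + 1 = 0, which is (x - (-1))².
Repeated root r = -1.
General solution: a(n) = (A + Bn)·(-1)^n.
From a(0) = -1: A = -1.
From a(1) = -3: (A + B)·(-1) = -3 ⇒ B = 4.
So a(n) = \left(4 n - 1\right) \cdot (-1)^n.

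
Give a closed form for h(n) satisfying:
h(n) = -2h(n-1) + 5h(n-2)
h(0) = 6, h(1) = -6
Characteristic equation: x² + 2x - 5 = 0.
Discriminant Δ = (-2)² + 4·(5) = 24.
Roots r₁,₂ = (-2 ± √24)/2, so r₁ = -1 + \sqrt{6}, r₂ = - \sqrt{6} - 1.
General solution: h(n) = A·r₁^n + B·r₂^n.
From the initial conditions, A + B = 6 and r₁A + r₂B = -6.
Since r₁ - r₂ = √24: A = (-6 - (6)r₂)/√24 = 3, and B = 6 - A = 3.
So h(n) = \left(3\right)\left(-1 + \sqrt{6}\right)^n + \left(3\right)\left(- \sqrt{6} - 1\right)^n.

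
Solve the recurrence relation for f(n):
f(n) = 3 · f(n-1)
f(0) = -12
Pure geometric recurrence with ratio 3.
By induction f(n) = f(0) · (3)^n = - 12 \cdot 3^{n}.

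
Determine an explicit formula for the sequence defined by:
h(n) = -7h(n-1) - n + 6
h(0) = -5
First-order linear with linear forcing.
Homogeneous solution: h_h(n) = A·(-7)^n.
Try particular h_p(n) = pn + q. Substituting:
  pn + q = -7(p(n-1) + q) - n + 6.
Matching the n-coefficient: p = -7p - 1 ⇒ p = - \frac{1}{8}.
Matching constants: q = 7p - 7q + 6 ⇒ q = \frac{41}{64}.
General: h(n) = A·(-7)^n - \frac{n}{8} + \frac{41}{64}.
Apply h(0) = -5: A + \frac{41}{64} = -5 ⇒ A = - \frac{361}{64}.
So h(n) = - \frac{361 \left(-7\right)^{n}}{64} - \frac{n}{8} + \frac{41}{64}.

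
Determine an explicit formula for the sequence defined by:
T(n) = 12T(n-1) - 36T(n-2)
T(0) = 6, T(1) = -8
Characteristic equation: x² - 12x + 36 = 0, which is (x - (6))².
Repeated root r = 6.
General solution: T(n) = (A + Bn)·(6)^n.
From T(0) = 6: A = 6.
From T(1) = -8: (A + B)·(6) = -8 ⇒ B = - \frac{22}{3}.
So T(n) = \left(6 - \frac{22 n}{3}\right) \cdot (6)^n.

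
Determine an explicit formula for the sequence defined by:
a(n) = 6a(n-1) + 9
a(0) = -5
First-order linear non-homogeneous.
Homogeneous solution: a_h(n) = A·(6)^n.
Try constant particular solution a_p = K: K = 6K + 9 ⇒ K = - \frac{9}{5}.
General: a(n) = A·(6)^n - \frac{9}{5}.
Apply a(0) = -5: A - \frac{9}{5} = -5 ⇒ A = - \frac{16}{5}.
So a(n) = - \frac{16 \cdot 6^{n}}{5} - \frac{9}{5}.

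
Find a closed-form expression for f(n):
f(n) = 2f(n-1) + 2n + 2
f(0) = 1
First-order linear with linear forcing.
Homogeneous solution: f_h(n) = A·(2)^n.
Try particular f_p(n) = pn + q. Substituting:
  pn + q = 2(p(n-1) + q) + 2n + 2.
Matching the n-coefficient: p = 2p + 2 ⇒ p = -2.
Matching constants: q = -2p + 2q + 2 ⇒ q = -6.
General: f(n) = A·(2)^n - 2 n - 6.
Apply f(0) = 1: A - 6 = 1 ⇒ A = 7.
So f(n) = 7 \cdot 2^{n} - 2 n - 6.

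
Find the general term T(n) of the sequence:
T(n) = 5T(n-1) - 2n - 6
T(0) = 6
First-order linear with linear forcing.
Homogeneous solution: T_h(n) = A·(5)^n.
Try particular T_p(n) = pn + q. Substituting:
  pn + q = 5(p(n-1) + q) - 2n - 6.
Matching the n-coefficient: p = 5p - 2 ⇒ p = \frac{1}{2}.
Matching constants: q = -5p + 5q - 6 ⇒ q = \frac{17}{8}.
General: T(n) = A·(5)^n + \frac{n}{2} + \frac{17}{8}.
Apply T(0) = 6: A + \frac{17}{8} = 6 ⇒ A = \frac{31}{8}.
So T(n) = \frac{31 \cdot 5^{n}}{8} + \frac{n}{2} + \frac{17}{8}.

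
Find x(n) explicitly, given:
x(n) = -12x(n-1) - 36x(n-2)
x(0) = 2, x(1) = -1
Characteristic equation: x² + 12x + 36 = 0, which is (x - (-6))².
Repeated root r = -6.
General solution: x(n) = (A + Bn)·(-6)^n.
From x(0) = 2: A = 2.
From x(1) = -1: (A + B)·(-6) = -1 ⇒ B = - \frac{11}{6}.
So x(n) = \left(2 - \frac{11 n}{6}\right) \cdot (-6)^n.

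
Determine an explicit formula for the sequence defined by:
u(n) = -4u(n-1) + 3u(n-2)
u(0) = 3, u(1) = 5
Characteristic equation: x² + 4x - 3 = 0.
Discriminant Δ = (-4)² + 4·(3) = 28.
Roots r₁,₂ = (-4 ± √28)/2, so r₁ = -2 + \sqrt{7}, r₂ = - \sqrt{7} - 2.
General solution: u(n) = A·r₁^n + B·r₂^n.
From the initial conditions, A + B = 3 and r₁A + r₂B = 5.
Since r₁ - r₂ = √28: A = (5 - (3)r₂)/√28 = \frac{3}{2} + \frac{11 \sqrt{7}}{14}, and B = 3 - A = \frac{3}{2} - \frac{11 \sqrt{7}}{14}.
So u(n) = \left(\frac{3}{2} + \frac{11 \sqrt{7}}{14}\right)\left(-2 + \sqrt{7}\right)^n + \left(\frac{3}{2} - \frac{11 \sqrt{7}}{14}\right)\left(- \sqrt{7} - 2\right)^n.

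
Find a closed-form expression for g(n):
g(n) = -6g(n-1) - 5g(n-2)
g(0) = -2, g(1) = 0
Characteristic equation: x² + 6x + 5 = 0, which factors as (x - (-1))(x - (-5)) = 0.
Roots r₁ = -1, r₂ = -5 (distinct).
General solution: g(n) = A·(-1)^n + B·(-5)^n.
From g(0) = -2: A + B = -2.
From g(1) = 0: -A - 5B = 0.
Solving: A = - \frac{5}{2}, B = \frac{1}{2}.
So g(n) = - \frac{5 \left(-1\right)^{n}}{2} + \frac{\left(-5\right)^{n}}{2}.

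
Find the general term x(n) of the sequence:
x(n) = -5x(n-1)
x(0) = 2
This is a homogeneous first-order recurrence with ratio -5.
By induction x(n) = x(0) · (-5)^n = 2 \left(-5\right)^{n}.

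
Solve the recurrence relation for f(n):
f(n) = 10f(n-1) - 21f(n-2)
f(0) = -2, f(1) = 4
Characteristic equation: x² - 10x + 21 = 0, which factors as (x - (3))(x - (7)) = 0.
Roots r₁ = 3, r₂ = 7 (distinct).
General solution: f(n) = A·(3)^n + B·(7)^n.
From f(0) = -2: A + B = -2.
From f(1) = 4: 3A + 7B = 4.
Solving: A = - \frac{9}{2}, B = \frac{5}{2}.
So f(n) = - \frac{9 \cdot 3^{n}}{2} + \frac{5 \cdot 7^{n}}{2}.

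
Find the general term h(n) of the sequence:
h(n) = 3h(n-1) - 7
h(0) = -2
First-order linear non-homogeneous.
Homogeneous solution: h_h(n) = A·(3)^n.
Try constant particular solution h_p = K: K = 3K - 7 ⇒ K = \frac{7}{2}.
General: h(n) = A·(3)^n + \frac{7}{2}.
Apply h(0) = -2: A + \frac{7}{2} = -2 ⇒ A = - \frac{11}{2}.
So h(n) = \frac{7}{2} - \frac{11 \cdot 3^{n}}{2}.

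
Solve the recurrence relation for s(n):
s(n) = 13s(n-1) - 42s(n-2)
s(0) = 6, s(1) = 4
Characteristic equation: x² - 13x + 42 = 0, which factors as (x - (6))(x - (7)) = 0.
Roots r₁ = 6, r₂ = 7 (distinct).
General solution: s(n) = A·(6)^n + B·(7)^n.
From s(0) = 6: A + B = 6.
From s(1) = 4: 6A + 7B = 4.
Solving: A = 38, B = -32.
So s(n) = 38 \cdot 6^{n} - 32 \cdot 7^{n}.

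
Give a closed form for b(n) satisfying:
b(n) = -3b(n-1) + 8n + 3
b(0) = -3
First-order linear with linear forcing.
Homogeneous solution: b_h(n) = A·(-3)^n.
Try particular b_p(n) = pn + q. Substituting:
  pn + q = -3(p(n-1) + q) + 8n + 3.
Matching the n-coefficient: p = -3p + 8 ⇒ p = 2.
Matching constants: q = 3p - 3q + 3 ⇒ q = \frac{9}{4}.
General: b(n) = A·(-3)^n + 2 n + \frac{9}{4}.
Apply b(0) = -3: A + \frac{9}{4} = -3 ⇒ A = - \frac{21}{4}.
So b(n) = - \frac{21 \left(-3\right)^{n}}{4} + 2 n + \frac{9}{4}.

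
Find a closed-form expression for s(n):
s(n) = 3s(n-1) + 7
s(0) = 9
First-order linear non-homogeneous.
Homogeneous solution: s_h(n) = A·(3)^n.
Try constant particular solution s_p = K: K = 3K + 7 ⇒ K = - \frac{7}{2}.
General: s(n) = A·(3)^n - \frac{7}{2}.
Apply s(0) = 9: A - \frac{7}{2} = 9 ⇒ A = \frac{25}{2}.
So s(n) = \frac{25 \cdot 3^{n}}{2} - \frac{7}{2}.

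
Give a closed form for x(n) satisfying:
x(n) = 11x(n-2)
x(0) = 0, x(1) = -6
Characteristic equation: x² - 11 = 0.
Discriminant Δ = (0)² + 4·(11) = 44.
Roots r₁,₂ = (0 ± √44)/2, so r₁ = \sqrt{11}, r₂ = - \sqrt{11}.
General solution: x(n) = A·r₁^n + B·r₂^n.
From the initial conditions, A + B = 0 and r₁A + r₂B = -6.
Since r₁ - r₂ = √44: A = (-6 - (0)r₂)/√44 = - \frac{3 \sqrt{11}}{11}, and B = 0 - A = \frac{3 \sqrt{11}}{11}.
So x(n) = \left(- \frac{3 \sqrt{11}}{11}\right)\left(\sqrt{11}\right)^n + \left(\frac{3 \sqrt{11}}{11}\right)\left(- \sqrt{11}\right)^n.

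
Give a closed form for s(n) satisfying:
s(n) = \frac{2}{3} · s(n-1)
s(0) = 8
Pure geometric recurrence with ratio \frac{2}{3}.
By induction s(n) = s(0) · (\frac{2}{3})^n = 8 \left(\frac{2}{3}\right)^{n}.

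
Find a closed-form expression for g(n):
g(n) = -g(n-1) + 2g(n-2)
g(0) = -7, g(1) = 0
Characteristic equation: x² + x - 2 = 0, which factors as (x - (1))(x - (-2)) = 0.
Roots r₁ = 1, r₂ = -2 (distinct).
General solution: g(n) = A·(1)^n + B·(-2)^n.
From g(0) = -7: A + B = -7.
From g(1) = 0: A - 2B = 0.
Solving: A = - \frac{14}{3}, B = - \frac{7}{3}.
So g(n) = - \frac{7 \left(-2\right)^{n}}{3} - \frac{14}{3}.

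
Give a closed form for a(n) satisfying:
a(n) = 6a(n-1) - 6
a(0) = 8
First-order linear non-homogeneous.
Homogeneous solution: a_h(n) = A·(6)^n.
Try constant particular solution a_p = K: K = 6K - 6 ⇒ K = \frac{6}{5}.
General: a(n) = A·(6)^n + \frac{6}{5}.
Apply a(0) = 8: A + \frac{6}{5} = 8 ⇒ A = \frac{34}{5}.
So a(n) = \frac{34 \cdot 6^{n}}{5} + \frac{6}{5}.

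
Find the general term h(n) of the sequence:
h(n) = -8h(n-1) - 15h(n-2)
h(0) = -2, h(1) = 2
Characteristic equation: x² + 8x + 15 = 0, which factors as (x - (-3))(x - (-5)) = 0.
Roots r₁ = -3, r₂ = -5 (distinct).
General solution: h(n) = A·(-3)^n + B·(-5)^n.
From h(0) = -2: A + B = -2.
From h(1) = 2: -3A - 5B = 2.
Solving: A = -4, B = 2.
So h(n) = - 4 \left(-3\right)^{n} + 2 \left(-5\right)^{n}.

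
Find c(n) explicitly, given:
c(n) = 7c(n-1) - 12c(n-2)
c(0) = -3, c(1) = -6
Characteristic equation: x² - 7x + 12 = 0, which factors as (x - (3))(x - (4)) = 0.
Roots r₁ = 3, r₂ = 4 (distinct).
General solution: c(n) = A·(3)^n + B·(4)^n.
From c(0) = -3: A + B = -3.
From c(1) = -6: 3A + 4B = -6.
Solving: A = -6, B = 3.
So c(n) = - 6 \cdot 3^{n} + 3 \cdot 4^{n}.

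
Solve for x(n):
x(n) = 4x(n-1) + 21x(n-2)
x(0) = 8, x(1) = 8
Characteristic equation: x² - 4x - 21 = 0, which factors as (x - (-3))(x - (7)) = 0.
Roots r₁ = -3, r₂ = 7 (distinct).
General solution: x(n) = A·(-3)^n + B·(7)^n.
From x(0) = 8: A + B = 8.
From x(1) = 8: -3A + 7B = 8.
Solving: A = \frac{24}{5}, B = \frac{16}{5}.
So x(n) = \frac{24 \left(-3\right)^{n}}{5} + \frac{16 \cdot 7^{n}}{5}.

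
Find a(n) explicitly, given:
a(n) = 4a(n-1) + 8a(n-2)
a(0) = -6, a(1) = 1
Characteristic equation: x² - 4x - 8 = 0.
Discriminant Δ = (4)² + 4·(8) = 48.
Roots r₁,₂ = (4 ± √48)/2, so r₁ = 2 + 2 \sqrt{3}, r₂ = 2 - 2 \sqrt{3}.
General solution: a(n) = A·r₁^n + B·r₂^n.
From the initial conditions, A + B = -6 and r₁A + r₂B = 1.
Since r₁ - r₂ = √48: A = (1 - (-6)r₂)/√48 = -3 + \frac{13 \sqrt{3}}{12}, and B = -6 - A = -3 - \frac{13 \sqrt{3}}{12}.
So a(n) = \left(-3 + \frac{13 \sqrt{3}}{12}\right)\left(2 + 2 \sqrt{3}\right)^n + \left(-3 - \frac{13 \sqrt{3}}{12}\right)\left(2 - 2 \sqrt{3}\right)^n.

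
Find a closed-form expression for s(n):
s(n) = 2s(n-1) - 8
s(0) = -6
First-order linear non-homogeneous.
Homogeneous solution: s_h(n) = A·(2)^n.
Try constant particular solution s_p = K: K = 2K - 8 ⇒ K = 8.
General: s(n) = A·(2)^n + 8.
Apply s(0) = -6: A + 8 = -6 ⇒ A = -14.
So s(n) = 8 - 14 \cdot 2^{n}.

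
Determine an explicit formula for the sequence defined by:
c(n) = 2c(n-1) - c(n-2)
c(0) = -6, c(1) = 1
Characteristic equation: x² - 2x + 1 = 0, which is (x - (1))².
Repeated root r = 1.
General solution: c(n) = (A + Bn)·(1)^n.
From c(0) = -6: A = -6.
From c(1) = 1: (A + B)·(1) = 1 ⇒ B = 7.
So c(n) = \left(7 n - 6\right) \cdot (1)^n.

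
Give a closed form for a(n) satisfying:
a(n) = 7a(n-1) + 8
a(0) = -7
First-order linear non-homogeneous.
Homogeneous solution: a_h(n) = A·(7)^n.
Try constant particular solution a_p = K: K = 7K + 8 ⇒ K = - \frac{4}{3}.
General: a(n) = A·(7)^n - \frac{4}{3}.
Apply a(0) = -7: A - \frac{4}{3} = -7 ⇒ A = - \frac{17}{3}.
So a(n) = - \frac{17 \cdot 7^{n}}{3} - \frac{4}{3}.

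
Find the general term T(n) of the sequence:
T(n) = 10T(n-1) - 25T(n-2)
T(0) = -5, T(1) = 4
Characteristic equation: x² - 10x + 25 = 0, which is (x - (5))².
Repeated root r = 5.
General solution: T(n) = (A + Bn)·(5)^n.
From T(0) = -5: A = -5.
From T(1) = 4: (A + B)·(5) = 4 ⇒ B = \frac{29}{5}.
So T(n) = \left(\frac{29 n}{5} - 5\right) \cdot (5)^n.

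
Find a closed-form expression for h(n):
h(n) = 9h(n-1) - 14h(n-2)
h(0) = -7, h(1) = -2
Characteristic equation: x² - 9x + 14 = 0, which factors as (x - (7))(x - (2)) = 0.
Roots r₁ = 7, r₂ = 2 (distinct).
General solution: h(n) = A·(7)^n + B·(2)^n.
From h(0) = -7: A + B = -7.
From h(1) = -2: 7A + 2B = -2.
Solving: A = \frac{12}{5}, B = - \frac{47}{5}.
So h(n) = - \frac{47 \cdot 2^{n}}{5} + \frac{12 \cdot 7^{n}}{5}.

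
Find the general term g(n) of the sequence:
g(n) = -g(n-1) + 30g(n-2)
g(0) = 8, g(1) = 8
Characteristic equation: x² + x - 30 = 0, which factors as (x - (5))(x - (-6)) = 0.
Roots r₁ = 5, r₂ = -6 (distinct).
General solution: g(n) = A·(5)^n + B·(-6)^n.
From g(0) = 8: A + B = 8.
From g(1) = 8: 5A - 6B = 8.
Solving: A = \frac{56}{11}, B = \frac{32}{11}.
So g(n) = \frac{32 \left(-6\right)^{n}}{11} + \frac{56 \cdot 5^{n}}{11}.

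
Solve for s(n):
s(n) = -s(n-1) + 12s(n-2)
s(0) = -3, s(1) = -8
Characteristic equation: x² + x - 12 = 0, which factors as (x - (3))(x - (-4)) = 0.
Roots r₁ = 3, r₂ = -4 (distinct).
General solution: s(n) = A·(3)^n + B·(-4)^n.
From s(0) = -3: A + B = -3.
From s(1) = -8: 3A - 4B = -8.
Solving: A = - \frac{20}{7}, B = - \frac{1}{7}.
So s(n) = - \frac{\left(-4\right)^{n}}{7} - \frac{20 \cdot 3^{n}}{7}.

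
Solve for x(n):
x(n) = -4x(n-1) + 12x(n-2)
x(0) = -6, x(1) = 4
Characteristic equation: x² + 4x - 12 = 0, which factors as (x - (-6))(x - (2)) = 0.
Roots r₁ = -6, r₂ = 2 (distinct).
General solution: x(n) = A·(-6)^n + B·(2)^n.
From x(0) = -6: A + B = -6.
From x(1) = 4: -6A + 2B = 4.
Solving: A = -2, B = -4.
So x(n) = - 2 \left(-6\right)^{n} - 4 \cdot 2^{n}.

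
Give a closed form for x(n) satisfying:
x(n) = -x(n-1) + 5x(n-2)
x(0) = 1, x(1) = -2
Characteristic equation: x² + x - 5 = 0.
Discriminant Δ = (-1)² + 4·(5) = 21.
Roots r₁,₂ = (-1 ± √21)/2, so r₁ = - \frac{1}{2} + \frac{\sqrt{21}}{2}, r₂ = - \frac{\sqrt{21}}{2} - \frac{1}{2}.
General solution: x(n) = A·r₁^n + B·r₂^n.
From the initial conditions, A + B = 1 and r₁A + r₂B = -2.
Since r₁ - r₂ = √21: A = (-2 - (1)r₂)/√21 = \frac{1}{2} - \frac{\sqrt{21}}{14}, and B = 1 - A = \frac{\sqrt{21}}{14} + \frac{1}{2}.
So x(n) = \left(\frac{1}{2} - \frac{\sqrt{21}}{14}\right)\left(- \frac{1}{2} + \frac{\sqrt{21}}{2}\right)^n + \left(\frac{\sqrt{21}}{14} + \frac{1}{2}\right)\left(- \frac{\sqrt{21}}{2} - \frac{1}{2}\right)^n.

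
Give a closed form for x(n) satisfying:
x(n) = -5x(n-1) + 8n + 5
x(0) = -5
First-order linear with linear forcing.
Homogeneous solution: x_h(n) = A·(-5)^n.
Try particular x_p(n) = pn + q. Substituting:
  pn + q = -5(p(n-1) + q) + 8n + 5.
Matching the n-coefficient: p = -5p + 8 ⇒ p = \frac{4}{3}.
Matching constants: q = 5p - 5q + 5 ⇒ q = \frac{35}{18}.
General: x(n) = A·(-5)^n + \frac{4 n}{3} + \frac{35}{18}.
Apply x(0) = -5: A + \frac{35}{18} = -5 ⇒ A = - \frac{125}{18}.
So x(n) = - \frac{125 \left(-5\right)^{n}}{18} + \frac{4 n}{3} + \frac{35}{18}.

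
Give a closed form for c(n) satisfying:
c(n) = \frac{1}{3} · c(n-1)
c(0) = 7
Pure geometric recurrence with ratio \frac{1}{3}.
By induction c(n) = c(0) · (\frac{1}{3})^n = 7 \cdot 3^{- n}.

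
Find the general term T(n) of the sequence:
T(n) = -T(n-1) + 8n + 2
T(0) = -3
First-order linear with linear forcing.
Homogeneous solution: T_h(n) = A·(-1)^n.
Try particular T_p(n) = pn + q. Substituting:
  pn + q = -(p(n-1) + q) + 8n + 2.
Matching the n-coefficient: p = -p + 8 ⇒ p = 4.
Matching constants: q = p - q + 2 ⇒ q = 3.
General: T(n) = A·(-1)^n + 4 n + 3.
Apply T(0) = -3: A + 3 = -3 ⇒ A = -6.
So T(n) = - 6 \left(-1\right)^{n} + 4 n + 3.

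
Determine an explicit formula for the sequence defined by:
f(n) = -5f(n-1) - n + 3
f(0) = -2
First-order linear with linear forcing.
Homogeneous solution: f_h(n) = A·(-5)^n.
Try particular f_p(n) = pn + q. Substituting:
  pn + q = -5(p(n-1) + q) - n + 3.
Matching the n-coefficient: p = -5p - 1 ⇒ p = - \frac{1}{6}.
Matching constants: q = 5p - 5q + 3 ⇒ q = \frac{13}{36}.
General: f(n) = A·(-5)^n - \frac{n}{6} + \frac{13}{36}.
Apply f(0) = -2: A + \frac{13}{36} = -2 ⇒ A = - \frac{85}{36}.
So f(n) = - \frac{85 \left(-5\right)^{n}}{36} - \frac{n}{6} + \frac{13}{36}.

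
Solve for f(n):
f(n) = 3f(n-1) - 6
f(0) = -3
First-order linear non-homogeneous.
Homogeneous solution: f_h(n) = A·(3)^n.
Try constant particular solution f_p = K: K = 3K - 6 ⇒ K = 3.
General: f(n) = A·(3)^n + 3.
Apply f(0) = -3: A + 3 = -3 ⇒ A = -6.
So f(n) = 3 - 6 \cdot 3^{n}.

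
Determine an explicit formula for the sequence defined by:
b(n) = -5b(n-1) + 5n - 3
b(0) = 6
First-order linear with linear forcing.
Homogeneous solution: b_h(n) = A·(-5)^n.
Try particular b_p(n) = pn + q. Substituting:
  pn + q = -5(p(n-1) + q) + 5n - 3.
Matching the n-coefficient: p = -5p + 5 ⇒ p = \frac{5}{6}.
Matching constants: q = 5p - 5q - 3 ⇒ q = \frac{7}{36}.
General: b(n) = A·(-5)^n + \frac{5 n}{6} + \frac{7}{36}.
Apply b(0) = 6: A + \frac{7}{36} = 6 ⇒ A = \frac{209}{36}.
So b(n) = \frac{209 \left(-5\right)^{n}}{36} + \frac{5 n}{6} + \frac{7}{36}.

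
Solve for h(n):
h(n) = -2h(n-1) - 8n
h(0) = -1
First-order linear with linear forcing.
Homogeneous solution: h_h(n) = A·(-2)^n.
Try particular h_p(n) = pn + q. Substituting:
  pn + q = -2(p(n-1) + q) - 8n.
Matching the n-coefficient: p = -2p - 8 ⇒ p = - \frac{8}{3}.
Matching constants: q = 2p - 2q ⇒ q = - \frac{16}{9}.
General: h(n) = A·(-2)^n - \frac{8 n}{3} - \frac{16}{9}.
Apply h(0) = -1: A - \frac{16}{9} = -1 ⇒ A = \frac{7}{9}.
So h(n) = \frac{7 \left(-2\right)^{n}}{9} - \frac{8 n}{3} - \frac{16}{9}.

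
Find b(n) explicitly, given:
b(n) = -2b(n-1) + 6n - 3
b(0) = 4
First-order linear with linear forcing.
Homogeneous solution: b_h(n) = A·(-2)^n.
Try particular b_p(n) = pn + q. Substituting:
  pn + q = -2(p(n-1) + q) + 6n - 3.
Matching the n-coefficient: p = -2p + 6 ⇒ p = 2.
Matching constants: q = 2p - 2q - 3 ⇒ q = \frac{1}{3}.
General: b(n) = A·(-2)^n + 2 n + \frac{1}{3}.
Apply b(0) = 4: A + \frac{1}{3} = 4 ⇒ A = \frac{11}{3}.
So b(n) = \frac{11 \left(-2\right)^{n}}{3} + 2 n + \frac{1}{3}.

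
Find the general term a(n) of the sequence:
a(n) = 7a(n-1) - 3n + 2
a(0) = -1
First-order linear with linear forcing.
Homogeneous solution: a_h(n) = A·(7)^n.
Try particular a_p(n) = pn + q. Substituting:
  pn + q = 7(p(n-1) + q) - 3n + 2.
Matching the n-coefficient: p = 7p - 3 ⇒ p = \frac{1}{2}.
Matching constants: q = -7p + 7q + 2 ⇒ q = \frac{1}{4}.
General: a(n) = A·(7)^n + \frac{n}{2} + \frac{1}{4}.
Apply a(0) = -1: A + \frac{1}{4} = -1 ⇒ A = - \frac{5}{4}.
So a(n) = - \frac{5 \cdot 7^{n}}{4} + \frac{n}{2} + \frac{1}{4}.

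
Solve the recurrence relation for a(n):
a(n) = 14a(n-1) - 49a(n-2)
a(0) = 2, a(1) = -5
Characteristic equation: x² - 14x + 49 = 0, which is (x - (7))².
Repeated root r = 7.
General solution: a(n) = (A + Bn)·(7)^n.
From a(0) = 2: A = 2.
From a(1) = -5: (A + B)·(7) = -5 ⇒ B = - \frac{19}{7}.
So a(n) = \left(2 - \frac{19 n}{7}\right) \cdot (7)^n.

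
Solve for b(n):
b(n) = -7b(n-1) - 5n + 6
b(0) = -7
First-order linear with linear forcing.
Homogeneous solution: b_h(n) = A·(-7)^n.
Try particular b_p(n) = pn + q. Substituting:
  pn + q = -7(p(n-1) + q) - 5n + 6.
Matching the n-coefficient: p = -7p - 5 ⇒ p = - \frac{5}{8}.
Matching constants: q = 7p - 7q + 6 ⇒ q = \frac{13}{64}.
General: b(n) = A·(-7)^n - \frac{5 n}{8} + \frac{13}{64}.
Apply b(0) = -7: A + \frac{13}{64} = -7 ⇒ A = - \frac{461}{64}.
So b(n) = - \frac{461 \left(-7\right)^{n}}{64} - \frac{5 n}{8} + \frac{13}{64}.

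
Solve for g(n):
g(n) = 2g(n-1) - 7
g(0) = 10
First-order linear non-homogeneous.
Homogeneous solution: g_h(n) = A·(2)^n.
Try constant particular solution g_p = K: K = 2K - 7 ⇒ K = 7.
General: g(n) = A·(2)^n + 7.
Apply g(0) = 10: A + 7 = 10 ⇒ A = 3.
So g(n) = 3 \cdot 2^{n} + 7.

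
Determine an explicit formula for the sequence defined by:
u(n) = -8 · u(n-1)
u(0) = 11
Pure geometric recurrence with ratio -8.
By induction u(n) = u(0) · (-8)^n = 11 \left(-8\right)^{n}.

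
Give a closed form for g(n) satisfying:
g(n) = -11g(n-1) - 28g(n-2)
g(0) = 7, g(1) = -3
Characteristic equation: x² + 11x + 28 = 0, which factors as (x - (-4))(x - (-7)) = 0.
Roots r₁ = -4, r₂ = -7 (distinct).
General solution: g(n) = A·(-4)^n + B·(-7)^n.
From g(0) = 7: A + B = 7.
From g(1) = -3: -4A - 7B = -3.
Solving: A = \frac{46}{3}, B = - \frac{25}{3}.
So g(n) = \frac{46 \left(-4\right)^{n}}{3} - \frac{25 \left(-7\right)^{n}}{3}.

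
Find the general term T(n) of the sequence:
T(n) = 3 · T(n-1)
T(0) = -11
Pure geometric recurrence with ratio 3.
By induction T(n) = T(0) · (3)^n = - 11 \cdot 3^{n}.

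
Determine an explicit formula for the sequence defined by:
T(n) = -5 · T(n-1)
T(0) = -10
Pure geometric recurrence with ratio -5.
By induction T(n) = T(0) · (-5)^n = - 10 \left(-5\right)^{n}.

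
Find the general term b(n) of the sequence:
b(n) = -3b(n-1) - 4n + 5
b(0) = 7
First-order linear with linear forcing.
Homogeneous solution: b_h(n) = A·(-3)^n.
Try particular b_p(n) = pn + q. Substituting:
  pn + q = -3(p(n-1) + q) - 4n + 5.
Matching the n-coefficient: p = -3p - 4 ⇒ p = -1.
Matching constants: q = 3p - 3q + 5 ⇒ q = \frac{1}{2}.
General: b(n) = A·(-3)^n - n + \frac{1}{2}.
Apply b(0) = 7: A + \frac{1}{2} = 7 ⇒ A = \frac{13}{2}.
So b(n) = \frac{13 \left(-3\right)^{n}}{2} - n + \frac{1}{2}.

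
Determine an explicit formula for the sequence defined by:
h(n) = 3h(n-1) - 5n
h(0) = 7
First-order linear with linear forcing.
Homogeneous solution: h_h(n) = A·(3)^n.
Try particular h_p(n) = pn + q. Substituting:
  pn + q = 3(p(n-1) + q) - 5n.
Matching the n-coefficient: p = 3p - 5 ⇒ p = \frac{5}{2}.
Matching constants: q = -3p + 3q ⇒ q = \frac{15}{4}.
General: h(n) = A·(3)^n + \frac{5 n}{2} + \frac{15}{4}.
Apply h(0) = 7: A + \frac{15}{4} = 7 ⇒ A = \frac{13}{4}.
So h(n) = \frac{13 \cdot 3^{n}}{4} + \frac{5 n}{2} + \frac{15}{4}.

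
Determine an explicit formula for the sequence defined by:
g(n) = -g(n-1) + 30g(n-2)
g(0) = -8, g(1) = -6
Characteristic equation: x² + x - 30 = 0, which factors as (x - (-6))(x - (5)) = 0.
Roots r₁ = -6, r₂ = 5 (distinct).
General solution: g(n) = A·(-6)^n + B·(5)^n.
From g(0) = -8: A + B = -8.
From g(1) = -6: -6A + 5B = -6.
Solving: A = - \frac{34}{11}, B = - \frac{54}{11}.
So g(n) = - \frac{34 \left(-6\right)^{n}}{11} - \frac{54 \cdot 5^{n}}{11}.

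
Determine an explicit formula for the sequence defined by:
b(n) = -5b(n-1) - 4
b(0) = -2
First-order linear non-homogeneous.
Homogeneous solution: b_h(n) = A·(-5)^n.
Try constant particular solution b_p = K: K = -5K - 4 ⇒ K = - \frac{2}{3}.
General: b(n) = A·(-5)^n - \frac{2}{3}.
Apply b(0) = -2: A - \frac{2}{3} = -2 ⇒ A = - \frac{4}{3}.
So b(n) = - \frac{4 \left(-5\right)^{n}}{3} - \frac{2}{3}.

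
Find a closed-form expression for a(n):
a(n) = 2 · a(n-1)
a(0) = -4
Pure geometric recurrence with ratio 2.
By induction a(n) = a(0) · (2)^n = - 4 \cdot 2^{n}.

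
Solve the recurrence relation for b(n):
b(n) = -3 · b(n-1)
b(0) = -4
Pure geometric recurrence with ratio -3.
By induction b(n) = b(0) · (-3)^n = - 4 \left(-3\right)^{n}.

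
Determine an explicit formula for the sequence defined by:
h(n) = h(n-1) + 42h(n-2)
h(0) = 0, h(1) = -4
Characteristic equation: x² - x - 42 = 0, which factors as (x - (7))(x - (-6)) = 0.
Roots r₁ = 7, r₂ = -6 (distinct).
General solution: h(n) = A·(7)^n + B·(-6)^n.
From h(0) = 0: A + B = 0.
From h(1) = -4: 7A - 6B = -4.
Solving: A = - \frac{4}{13}, B = \frac{4}{13}.
So h(n) = \frac{4 \left(-6\right)^{n}}{13} - \frac{4 \cdot 7^{n}}{13}.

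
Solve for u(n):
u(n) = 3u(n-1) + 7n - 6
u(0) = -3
First-order linear with linear forcing.
Homogeneous solution: u_h(n) = A·(3)^n.
Try particular u_p(n) = pn + q. Substituting:
  pn + q = 3(p(n-1) + q) + 7n - 6.
Matching the n-coefficient: p = 3p + 7 ⇒ p = - \frac{7}{2}.
Matching constants: q = -3p + 3q - 6 ⇒ q = - \frac{9}{4}.
General: u(n) = A·(3)^n - \frac{7 n}{2} - \frac{9}{4}.
Apply u(0) = -3: A - \frac{9}{4} = -3 ⇒ A = - \frac{3}{4}.
So u(n) = - \frac{3 \cdot 3^{n}}{4} - \frac{7 n}{2} - \frac{9}{4}.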